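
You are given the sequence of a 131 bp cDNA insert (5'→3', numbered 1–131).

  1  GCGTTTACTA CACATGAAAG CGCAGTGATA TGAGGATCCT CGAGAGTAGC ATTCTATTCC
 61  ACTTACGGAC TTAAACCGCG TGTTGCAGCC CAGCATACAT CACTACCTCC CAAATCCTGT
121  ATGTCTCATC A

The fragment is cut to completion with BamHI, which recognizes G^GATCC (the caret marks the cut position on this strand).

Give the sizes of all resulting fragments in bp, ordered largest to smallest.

The BamHI site (GGATCC) starts at position 34.
BamHI cuts after the first base of each site, so after position 34.
Linear molecule, 1 cut → 2 fragments:
  1–34 → 34 bp
  35–131 → 97 bp
Sorted largest to smallest: 97, 34 bp.

97, 34 bp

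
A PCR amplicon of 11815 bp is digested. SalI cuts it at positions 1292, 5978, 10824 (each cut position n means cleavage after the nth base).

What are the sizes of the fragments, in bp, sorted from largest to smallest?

4846, 4686, 1292, 991 bp

Linear molecule, 3 cuts → 4 fragments:
  1292 − 0 = 1292 bp
  5978 − 1292 = 4686 bp
  10824 − 5978 = 4846 bp
  11815 − 10824 = 991 bp
Sorted largest to smallest: 4846, 4686, 1292, 991 bp.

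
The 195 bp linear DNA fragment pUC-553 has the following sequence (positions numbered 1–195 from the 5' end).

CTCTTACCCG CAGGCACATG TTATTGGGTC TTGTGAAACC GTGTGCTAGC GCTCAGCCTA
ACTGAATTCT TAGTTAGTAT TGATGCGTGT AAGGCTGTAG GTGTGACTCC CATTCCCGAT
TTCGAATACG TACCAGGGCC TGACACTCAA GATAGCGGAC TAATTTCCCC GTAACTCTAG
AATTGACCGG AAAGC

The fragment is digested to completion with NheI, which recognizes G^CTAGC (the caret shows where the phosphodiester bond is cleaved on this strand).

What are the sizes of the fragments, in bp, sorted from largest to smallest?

The NheI site (GCTAGC) starts at position 45.
NheI cuts after the first base of each site, so after position 45.
Linear molecule, 1 cut → 2 fragments:
  1–45 → 45 bp
  46–195 → 150 bp
Sorted largest to smallest: 150, 45 bp.

150, 45 bp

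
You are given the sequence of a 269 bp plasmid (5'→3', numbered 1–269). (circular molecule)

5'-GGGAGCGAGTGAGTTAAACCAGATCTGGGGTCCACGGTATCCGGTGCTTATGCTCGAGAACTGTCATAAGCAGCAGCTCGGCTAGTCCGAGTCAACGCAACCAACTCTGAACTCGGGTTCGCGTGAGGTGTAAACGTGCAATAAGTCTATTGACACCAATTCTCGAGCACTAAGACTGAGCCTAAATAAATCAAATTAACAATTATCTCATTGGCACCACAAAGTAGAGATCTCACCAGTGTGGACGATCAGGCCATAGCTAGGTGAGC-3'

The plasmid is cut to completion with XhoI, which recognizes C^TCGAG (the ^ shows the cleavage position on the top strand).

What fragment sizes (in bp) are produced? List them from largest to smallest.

160, 109 bp

XhoI sites (CTCGAG) start at positions 53, 162.
XhoI cuts after the first base of each site, so after positions 53, 162.
Circular molecule, 2 cuts → 2 fragments:
  54–162 → 109 bp
  163–269 then 1–53 → 107 + 53 = 160 bp
Sorted largest to smallest: 160, 109 bp.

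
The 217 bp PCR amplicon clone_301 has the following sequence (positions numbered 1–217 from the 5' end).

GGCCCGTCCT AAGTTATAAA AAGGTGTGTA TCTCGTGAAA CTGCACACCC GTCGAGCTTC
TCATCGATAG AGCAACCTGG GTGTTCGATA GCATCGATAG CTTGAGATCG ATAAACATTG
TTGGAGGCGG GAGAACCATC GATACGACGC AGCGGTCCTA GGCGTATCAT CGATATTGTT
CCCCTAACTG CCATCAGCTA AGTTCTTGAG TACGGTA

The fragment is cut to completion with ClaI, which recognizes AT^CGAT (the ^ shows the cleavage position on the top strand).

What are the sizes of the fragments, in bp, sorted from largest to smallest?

64, 47, 31, 31, 30, 14 bp

ClaI sites (ATCGAT) start at positions 63, 93, 107, 138, 169.
ClaI cuts after base 2 of each site, so after positions 64, 94, 108, 139, 170.
Linear molecule, 5 cuts → 6 fragments:
  1–64 → 64 bp
  65–94 → 30 bp
  95–108 → 14 bp
  109–139 → 31 bp
  140–170 → 31 bp
  171–217 → 47 bp
Sorted largest to smallest: 64, 47, 31, 31, 30, 14 bp.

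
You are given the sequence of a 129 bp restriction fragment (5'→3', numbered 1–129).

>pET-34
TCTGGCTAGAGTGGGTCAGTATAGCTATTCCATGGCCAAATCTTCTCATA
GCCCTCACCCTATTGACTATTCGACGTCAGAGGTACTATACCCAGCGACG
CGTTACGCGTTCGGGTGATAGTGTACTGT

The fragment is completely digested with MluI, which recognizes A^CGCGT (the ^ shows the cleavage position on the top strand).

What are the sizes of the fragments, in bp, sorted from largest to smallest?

MluI sites (ACGCGT) start at positions 98, 105.
MluI cuts after the first base of each site, so after positions 98, 105.
Linear molecule, 2 cuts → 3 fragments:
  1–98 → 98 bp
  99–105 → 7 bp
  106–129 → 24 bp
Sorted largest to smallest: 98, 24, 7 bp.

98, 24, 7 bp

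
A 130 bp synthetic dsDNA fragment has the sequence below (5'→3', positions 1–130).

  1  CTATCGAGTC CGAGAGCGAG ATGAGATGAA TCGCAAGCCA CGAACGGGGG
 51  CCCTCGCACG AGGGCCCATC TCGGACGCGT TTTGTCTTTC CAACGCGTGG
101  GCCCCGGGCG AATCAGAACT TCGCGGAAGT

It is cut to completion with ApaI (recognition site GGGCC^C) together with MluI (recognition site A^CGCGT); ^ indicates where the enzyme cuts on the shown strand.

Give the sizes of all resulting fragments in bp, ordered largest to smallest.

52, 27, 18, 14, 10, 9 bp

ApaI sites (GGGCCC) start at positions 48, 62, 99.
ApaI cuts after base 5 of each site (before the last base), so after positions 52, 66, 103.
MluI sites (ACGCGT) start at positions 75, 93.
MluI cuts after the first base of each site, so after positions 75, 93.
Combined cut positions: 52, 66, 75, 93, 103.
Linear molecule, 5 cuts → 6 fragments:
  1–52 → 52 bp
  53–66 → 14 bp
  67–75 → 9 bp
  76–93 → 18 bp
  94–103 → 10 bp
  104–130 → 27 bp
Sorted largest to smallest: 52, 27, 18, 14, 10, 9 bp.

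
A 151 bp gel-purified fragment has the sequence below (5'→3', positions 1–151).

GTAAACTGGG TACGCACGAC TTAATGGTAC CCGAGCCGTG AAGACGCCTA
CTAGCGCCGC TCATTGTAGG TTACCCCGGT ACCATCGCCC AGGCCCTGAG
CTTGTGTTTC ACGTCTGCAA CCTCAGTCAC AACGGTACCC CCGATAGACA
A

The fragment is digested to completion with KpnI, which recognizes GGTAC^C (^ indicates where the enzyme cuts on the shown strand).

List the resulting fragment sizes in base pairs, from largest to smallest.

KpnI sites (GGTACC) start at positions 26, 78, 134.
KpnI cuts after base 5 of each site (before the last base), so after positions 30, 82, 138.
Linear molecule, 3 cuts → 4 fragments:
  1–30 → 30 bp
  31–82 → 52 bp
  83–138 → 56 bp
  139–151 → 13 bp
Sorted largest to smallest: 56, 52, 30, 13 bp.

56, 52, 30, 13 bp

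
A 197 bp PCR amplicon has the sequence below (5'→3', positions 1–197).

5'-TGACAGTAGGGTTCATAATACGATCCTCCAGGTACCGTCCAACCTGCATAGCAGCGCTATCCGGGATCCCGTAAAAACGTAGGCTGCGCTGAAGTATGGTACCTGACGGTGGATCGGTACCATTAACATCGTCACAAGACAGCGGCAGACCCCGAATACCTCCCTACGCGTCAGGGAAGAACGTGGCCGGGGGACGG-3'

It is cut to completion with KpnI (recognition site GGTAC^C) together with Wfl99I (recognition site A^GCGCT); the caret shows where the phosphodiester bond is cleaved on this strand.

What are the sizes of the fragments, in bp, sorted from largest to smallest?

77, 49, 35, 18, 18 bp

KpnI sites (GGTACC) start at positions 31, 98, 116.
KpnI cuts after base 5 of each site (before the last base), so after positions 35, 102, 120.
The Wfl99I site (AGCGCT) starts at position 53.
Wfl99I cuts after the first base of each site, so after position 53.
Combined cut positions: 35, 53, 102, 120.
Linear molecule, 4 cuts → 5 fragments:
  1–35 → 35 bp
  36–53 → 18 bp
  54–102 → 49 bp
  103–120 → 18 bp
  121–197 → 77 bp
Sorted largest to smallest: 77, 49, 35, 18, 18 bp.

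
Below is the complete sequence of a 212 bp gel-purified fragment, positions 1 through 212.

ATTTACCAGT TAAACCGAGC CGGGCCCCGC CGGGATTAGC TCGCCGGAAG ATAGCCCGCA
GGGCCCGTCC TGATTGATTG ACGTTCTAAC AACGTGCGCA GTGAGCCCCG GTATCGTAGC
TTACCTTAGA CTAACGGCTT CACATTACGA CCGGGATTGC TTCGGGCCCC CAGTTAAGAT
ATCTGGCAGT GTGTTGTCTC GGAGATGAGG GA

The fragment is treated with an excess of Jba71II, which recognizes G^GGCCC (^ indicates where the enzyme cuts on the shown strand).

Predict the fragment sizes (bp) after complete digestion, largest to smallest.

Jba71II sites (GGGCCC) start at positions 22, 61, 164.
Jba71II cuts after the first base of each site, so after positions 22, 61, 164.
Linear molecule, 3 cuts → 4 fragments:
  1–22 → 22 bp
  23–61 → 39 bp
  62–164 → 103 bp
  165–212 → 48 bp
Sorted largest to smallest: 103, 48, 39, 22 bp.

103, 48, 39, 22 bp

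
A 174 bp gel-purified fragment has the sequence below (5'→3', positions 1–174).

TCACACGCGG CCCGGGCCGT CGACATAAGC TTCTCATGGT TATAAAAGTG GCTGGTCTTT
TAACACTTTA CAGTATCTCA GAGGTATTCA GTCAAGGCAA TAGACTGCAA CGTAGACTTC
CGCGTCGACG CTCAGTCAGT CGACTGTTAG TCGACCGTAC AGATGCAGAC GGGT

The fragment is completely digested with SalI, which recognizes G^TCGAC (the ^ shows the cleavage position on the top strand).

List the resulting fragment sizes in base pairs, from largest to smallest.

105, 24, 19, 15, 11 bp

SalI sites (GTCGAC) start at positions 19, 124, 139, 150.
SalI cuts after the first base of each site, so after positions 19, 124, 139, 150.
Linear molecule, 4 cuts → 5 fragments:
  1–19 → 19 bp
  20–124 → 105 bp
  125–139 → 15 bp
  140–150 → 11 bp
  151–174 → 24 bp
Sorted largest to smallest: 105, 24, 19, 15, 11 bp.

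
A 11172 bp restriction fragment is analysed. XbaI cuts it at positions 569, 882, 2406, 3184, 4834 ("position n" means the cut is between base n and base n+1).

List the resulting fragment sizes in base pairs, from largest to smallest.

Linear molecule, 5 cuts → 6 fragments:
  569 − 0 = 569 bp
  882 − 569 = 313 bp
  2406 − 882 = 1524 bp
  3184 − 2406 = 778 bp
  4834 − 3184 = 1650 bp
  11172 − 4834 = 6338 bp
Sorted largest to smallest: 6338, 1650, 1524, 778, 569, 313 bp.

6338, 1650, 1524, 778, 569, 313 bp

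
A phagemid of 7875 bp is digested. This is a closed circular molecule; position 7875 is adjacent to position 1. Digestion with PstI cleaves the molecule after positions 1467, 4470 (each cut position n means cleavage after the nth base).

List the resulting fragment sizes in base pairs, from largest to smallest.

Circular molecule, 2 cuts → 2 fragments:
  4470 − 1467 = 3003 bp
  wrap: 7875 − 4470 + 1467 = 4872 bp
Sorted largest to smallest: 4872, 3003 bp.

4872, 3003 bp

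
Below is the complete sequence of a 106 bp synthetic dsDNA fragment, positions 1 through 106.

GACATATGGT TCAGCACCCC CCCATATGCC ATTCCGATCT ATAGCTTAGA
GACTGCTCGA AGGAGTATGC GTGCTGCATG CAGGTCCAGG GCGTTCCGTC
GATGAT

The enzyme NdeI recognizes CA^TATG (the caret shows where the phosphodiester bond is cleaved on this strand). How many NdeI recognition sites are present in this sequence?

CATATG occurs starting at positions 3, 23.
NdeI cuts at 2 sites.

2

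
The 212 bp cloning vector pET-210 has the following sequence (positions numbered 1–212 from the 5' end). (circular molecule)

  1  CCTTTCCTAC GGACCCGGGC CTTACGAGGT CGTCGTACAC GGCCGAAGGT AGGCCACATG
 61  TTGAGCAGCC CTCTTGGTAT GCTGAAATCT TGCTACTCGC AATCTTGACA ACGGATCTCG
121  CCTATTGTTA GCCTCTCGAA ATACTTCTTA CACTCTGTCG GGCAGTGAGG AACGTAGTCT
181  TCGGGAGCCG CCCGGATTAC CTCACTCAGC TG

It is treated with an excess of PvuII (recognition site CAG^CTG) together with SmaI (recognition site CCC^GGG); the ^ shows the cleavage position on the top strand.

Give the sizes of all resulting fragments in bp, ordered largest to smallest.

The PvuII site (CAGCTG) starts at position 207.
PvuII cuts after base 3 of each site, so after position 209.
The SmaI site (CCCGGG) starts at position 14.
SmaI cuts after base 3 of each site, so after position 16.
Combined cut positions: 16, 209.
Circular molecule, 2 cuts → 2 fragments:
  17–209 → 193 bp
  210–212 then 1–16 → 3 + 16 = 19 bp
Sorted largest to smallest: 193, 19 bp.

193, 19 bp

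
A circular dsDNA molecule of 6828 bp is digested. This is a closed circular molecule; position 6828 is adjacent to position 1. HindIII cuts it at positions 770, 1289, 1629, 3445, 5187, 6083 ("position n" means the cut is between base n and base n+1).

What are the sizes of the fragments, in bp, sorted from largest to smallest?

Circular molecule, 6 cuts → 6 fragments:
  1289 − 770 = 519 bp
  1629 − 1289 = 340 bp
  3445 − 1629 = 1816 bp
  5187 − 3445 = 1742 bp
  6083 − 5187 = 896 bp
  wrap: 6828 − 6083 + 770 = 1515 bp
Sorted largest to smallest: 1816, 1742, 1515, 896, 519, 340 bp.

1816, 1742, 1515, 896, 519, 340 bp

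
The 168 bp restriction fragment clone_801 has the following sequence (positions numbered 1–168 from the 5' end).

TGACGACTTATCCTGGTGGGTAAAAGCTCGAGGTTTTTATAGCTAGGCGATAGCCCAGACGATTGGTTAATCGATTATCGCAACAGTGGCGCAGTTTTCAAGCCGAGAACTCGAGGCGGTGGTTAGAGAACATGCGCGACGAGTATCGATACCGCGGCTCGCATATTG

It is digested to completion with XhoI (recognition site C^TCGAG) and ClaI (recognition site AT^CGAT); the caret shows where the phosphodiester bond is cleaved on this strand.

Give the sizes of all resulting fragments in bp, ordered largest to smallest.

XhoI sites (CTCGAG) start at positions 27, 110.
XhoI cuts after the first base of each site, so after positions 27, 110.
ClaI sites (ATCGAT) start at positions 70, 145.
ClaI cuts after base 2 of each site, so after positions 71, 146.
Combined cut positions: 27, 71, 110, 146.
Linear molecule, 4 cuts → 5 fragments:
  1–27 → 27 bp
  28–71 → 44 bp
  72–110 → 39 bp
  111–146 → 36 bp
  147–168 → 22 bp
Sorted largest to smallest: 44, 39, 36, 27, 22 bp.

44, 39, 36, 27, 22 bp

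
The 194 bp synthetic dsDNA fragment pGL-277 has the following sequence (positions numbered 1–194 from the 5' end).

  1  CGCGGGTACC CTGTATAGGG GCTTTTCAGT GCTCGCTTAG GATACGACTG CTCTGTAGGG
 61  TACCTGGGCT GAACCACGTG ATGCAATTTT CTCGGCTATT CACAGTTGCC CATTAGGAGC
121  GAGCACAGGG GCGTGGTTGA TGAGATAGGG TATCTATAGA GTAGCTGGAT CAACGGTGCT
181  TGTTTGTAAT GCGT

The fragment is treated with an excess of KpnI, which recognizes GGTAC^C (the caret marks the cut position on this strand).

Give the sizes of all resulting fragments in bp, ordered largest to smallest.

131, 54, 9 bp

KpnI sites (GGTACC) start at positions 5, 59.
KpnI cuts after base 5 of each site (before the last base), so after positions 9, 63.
Linear molecule, 2 cuts → 3 fragments:
  1–9 → 9 bp
  10–63 → 54 bp
  64–194 → 131 bp
Sorted largest to smallest: 131, 54, 9 bp.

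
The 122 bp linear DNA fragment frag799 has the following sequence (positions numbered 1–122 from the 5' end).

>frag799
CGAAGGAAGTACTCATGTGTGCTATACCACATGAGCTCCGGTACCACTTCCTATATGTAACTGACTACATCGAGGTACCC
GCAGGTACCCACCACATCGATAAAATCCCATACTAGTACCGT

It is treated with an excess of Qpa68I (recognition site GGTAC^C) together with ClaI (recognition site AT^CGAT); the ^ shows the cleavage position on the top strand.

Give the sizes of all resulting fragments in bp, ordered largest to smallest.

Qpa68I sites (GGTACC) start at positions 40, 74, 84.
Qpa68I cuts after base 5 of each site (before the last base), so after positions 44, 78, 88.
The ClaI site (ATCGAT) starts at position 96.
ClaI cuts after base 2 of each site, so after position 97.
Combined cut positions: 44, 78, 88, 97.
Linear molecule, 4 cuts → 5 fragments:
  1–44 → 44 bp
  45–78 → 34 bp
  79–88 → 10 bp
  89–97 → 9 bp
  98–122 → 25 bp
Sorted largest to smallest: 44, 34, 25, 10, 9 bp.

44, 34, 25, 10, 9 bp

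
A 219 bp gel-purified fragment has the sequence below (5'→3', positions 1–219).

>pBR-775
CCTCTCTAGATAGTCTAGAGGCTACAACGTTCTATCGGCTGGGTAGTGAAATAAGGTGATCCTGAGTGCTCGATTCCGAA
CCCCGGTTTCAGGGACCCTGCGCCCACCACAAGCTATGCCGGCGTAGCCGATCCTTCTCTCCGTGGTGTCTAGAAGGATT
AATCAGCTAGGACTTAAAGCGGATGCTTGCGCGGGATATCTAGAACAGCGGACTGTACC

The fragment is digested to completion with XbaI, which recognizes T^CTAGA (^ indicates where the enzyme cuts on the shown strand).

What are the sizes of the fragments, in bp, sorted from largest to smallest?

135, 50, 20, 9, 5 bp

XbaI sites (TCTAGA) start at positions 5, 14, 149, 199.
XbaI cuts after the first base of each site, so after positions 5, 14, 149, 199.
Linear molecule, 4 cuts → 5 fragments:
  1–5 → 5 bp
  6–14 → 9 bp
  15–149 → 135 bp
  150–199 → 50 bp
  200–219 → 20 bp
Sorted largest to smallest: 135, 50, 20, 9, 5 bp.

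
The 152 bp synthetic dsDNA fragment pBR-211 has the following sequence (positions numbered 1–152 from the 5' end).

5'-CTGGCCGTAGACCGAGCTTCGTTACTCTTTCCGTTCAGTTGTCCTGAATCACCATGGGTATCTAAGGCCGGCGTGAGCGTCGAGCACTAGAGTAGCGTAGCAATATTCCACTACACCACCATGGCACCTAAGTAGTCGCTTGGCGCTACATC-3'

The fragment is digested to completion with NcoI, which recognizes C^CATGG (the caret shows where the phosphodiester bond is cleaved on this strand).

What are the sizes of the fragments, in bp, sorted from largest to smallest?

NcoI sites (CCATGG) start at positions 52, 119.
NcoI cuts after the first base of each site, so after positions 52, 119.
Linear molecule, 2 cuts → 3 fragments:
  1–52 → 52 bp
  53–119 → 67 bp
  120–152 → 33 bp
Sorted largest to smallest: 67, 52, 33 bp.

67, 52, 33 bp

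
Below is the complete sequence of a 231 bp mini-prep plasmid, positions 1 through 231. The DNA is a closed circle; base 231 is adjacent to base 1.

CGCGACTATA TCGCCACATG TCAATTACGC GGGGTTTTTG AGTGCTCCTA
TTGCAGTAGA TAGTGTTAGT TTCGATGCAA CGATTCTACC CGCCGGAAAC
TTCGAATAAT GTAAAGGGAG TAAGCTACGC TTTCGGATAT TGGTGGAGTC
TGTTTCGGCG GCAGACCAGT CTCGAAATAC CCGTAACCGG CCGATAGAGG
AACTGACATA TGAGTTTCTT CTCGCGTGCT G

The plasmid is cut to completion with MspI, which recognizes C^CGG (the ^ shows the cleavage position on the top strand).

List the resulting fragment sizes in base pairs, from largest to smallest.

137, 94 bp

MspI sites (CCGG) start at positions 93, 187.
MspI cuts after the first base of each site, so after positions 93, 187.
Circular molecule, 2 cuts → 2 fragments:
  94–187 → 94 bp
  188–231 then 1–93 → 44 + 93 = 137 bp
Sorted largest to smallest: 137, 94 bp.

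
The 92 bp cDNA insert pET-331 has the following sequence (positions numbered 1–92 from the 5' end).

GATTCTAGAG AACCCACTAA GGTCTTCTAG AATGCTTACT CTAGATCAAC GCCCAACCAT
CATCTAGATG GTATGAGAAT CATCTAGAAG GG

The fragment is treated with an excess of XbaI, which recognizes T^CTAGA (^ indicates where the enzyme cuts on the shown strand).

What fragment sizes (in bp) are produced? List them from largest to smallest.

XbaI sites (TCTAGA) start at positions 4, 26, 40, 63, 83.
XbaI cuts after the first base of each site, so after positions 4, 26, 40, 63, 83.
Linear molecule, 5 cuts → 6 fragments:
  1–4 → 4 bp
  5–26 → 22 bp
  27–40 → 14 bp
  41–63 → 23 bp
  64–83 → 20 bp
  84–92 → 9 bp
Sorted largest to smallest: 23, 22, 20, 14, 9, 4 bp.

23, 22, 20, 14, 9, 4 bp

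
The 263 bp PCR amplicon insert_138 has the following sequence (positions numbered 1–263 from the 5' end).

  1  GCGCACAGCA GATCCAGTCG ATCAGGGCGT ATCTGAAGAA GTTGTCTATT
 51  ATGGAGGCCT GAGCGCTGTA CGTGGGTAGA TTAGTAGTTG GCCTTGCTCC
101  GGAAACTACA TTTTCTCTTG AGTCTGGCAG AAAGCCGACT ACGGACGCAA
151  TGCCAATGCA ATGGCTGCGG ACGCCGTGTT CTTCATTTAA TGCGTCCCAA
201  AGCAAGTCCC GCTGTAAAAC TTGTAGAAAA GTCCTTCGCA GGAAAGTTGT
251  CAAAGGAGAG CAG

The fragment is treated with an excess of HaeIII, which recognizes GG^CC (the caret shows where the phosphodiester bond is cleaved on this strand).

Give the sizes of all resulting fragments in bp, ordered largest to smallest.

HaeIII sites (GGCC) start at positions 56, 90.
HaeIII cuts after base 2 of each site, so after positions 57, 91.
Linear molecule, 2 cuts → 3 fragments:
  1–57 → 57 bp
  58–91 → 34 bp
  92–263 → 172 bp
Sorted largest to smallest: 172, 57, 34 bp.

172, 57, 34 bp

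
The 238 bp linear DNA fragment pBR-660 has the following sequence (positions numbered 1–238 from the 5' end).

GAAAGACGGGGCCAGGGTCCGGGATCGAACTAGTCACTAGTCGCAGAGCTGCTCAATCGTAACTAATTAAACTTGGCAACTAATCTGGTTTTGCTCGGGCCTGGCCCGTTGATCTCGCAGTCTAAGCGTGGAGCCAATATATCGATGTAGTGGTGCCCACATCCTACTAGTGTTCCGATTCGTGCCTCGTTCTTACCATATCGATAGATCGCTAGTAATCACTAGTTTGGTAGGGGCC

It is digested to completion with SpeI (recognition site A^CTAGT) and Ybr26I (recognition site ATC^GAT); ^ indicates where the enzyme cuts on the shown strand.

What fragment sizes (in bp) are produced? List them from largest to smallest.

SpeI sites (ACTAGT) start at positions 29, 36, 166, 221.
SpeI cuts after the first base of each site, so after positions 29, 36, 166, 221.
Ybr26I sites (ATCGAT) start at positions 141, 200.
Ybr26I cuts after base 3 of each site, so after positions 143, 202.
Combined cut positions: 29, 36, 143, 166, 202, 221.
Linear molecule, 6 cuts → 7 fragments:
  1–29 → 29 bp
  30–36 → 7 bp
  37–143 → 107 bp
  144–166 → 23 bp
  167–202 → 36 bp
  203–221 → 19 bp
  222–238 → 17 bp
Sorted largest to smallest: 107, 36, 29, 23, 19, 17, 7 bp.

107, 36, 29, 23, 19, 17, 7 bp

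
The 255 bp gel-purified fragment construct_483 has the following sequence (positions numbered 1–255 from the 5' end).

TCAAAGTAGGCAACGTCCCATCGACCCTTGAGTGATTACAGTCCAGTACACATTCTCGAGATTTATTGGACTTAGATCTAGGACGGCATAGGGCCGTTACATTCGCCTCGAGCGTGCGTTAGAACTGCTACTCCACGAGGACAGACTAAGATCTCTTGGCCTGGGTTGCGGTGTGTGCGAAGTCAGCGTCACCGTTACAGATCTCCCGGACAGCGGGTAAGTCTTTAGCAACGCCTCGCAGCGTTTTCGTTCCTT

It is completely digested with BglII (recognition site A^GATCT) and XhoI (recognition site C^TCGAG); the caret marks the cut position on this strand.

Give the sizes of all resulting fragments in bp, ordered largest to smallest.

56, 55, 50, 42, 33, 19 bp

BglII sites (AGATCT) start at positions 74, 149, 199.
BglII cuts after the first base of each site, so after positions 74, 149, 199.
XhoI sites (CTCGAG) start at positions 55, 107.
XhoI cuts after the first base of each site, so after positions 55, 107.
Combined cut positions: 55, 74, 107, 149, 199.
Linear molecule, 5 cuts → 6 fragments:
  1–55 → 55 bp
  56–74 → 19 bp
  75–107 → 33 bp
  108–149 → 42 bp
  150–199 → 50 bp
  200–255 → 56 bp
Sorted largest to smallest: 56, 55, 50, 42, 33, 19 bp.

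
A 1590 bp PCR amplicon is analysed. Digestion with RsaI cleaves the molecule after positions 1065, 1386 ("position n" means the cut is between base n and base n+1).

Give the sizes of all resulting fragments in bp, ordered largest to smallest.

1065, 321, 204 bp

Linear molecule, 2 cuts → 3 fragments:
  1065 − 0 = 1065 bp
  1386 − 1065 = 321 bp
  1590 − 1386 = 204 bp
Sorted largest to smallest: 1065, 321, 204 bp.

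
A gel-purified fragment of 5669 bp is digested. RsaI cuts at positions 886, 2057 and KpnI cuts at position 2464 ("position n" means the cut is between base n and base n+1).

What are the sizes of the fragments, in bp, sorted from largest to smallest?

Combined cut positions (sorted): 886, 2057, 2464.
Linear molecule, 3 cuts → 4 fragments:
  886 − 0 = 886 bp
  2057 − 886 = 1171 bp
  2464 − 2057 = 407 bp
  5669 − 2464 = 3205 bp
Sorted largest to smallest: 3205, 1171, 886, 407 bp.

3205, 1171, 886, 407 bp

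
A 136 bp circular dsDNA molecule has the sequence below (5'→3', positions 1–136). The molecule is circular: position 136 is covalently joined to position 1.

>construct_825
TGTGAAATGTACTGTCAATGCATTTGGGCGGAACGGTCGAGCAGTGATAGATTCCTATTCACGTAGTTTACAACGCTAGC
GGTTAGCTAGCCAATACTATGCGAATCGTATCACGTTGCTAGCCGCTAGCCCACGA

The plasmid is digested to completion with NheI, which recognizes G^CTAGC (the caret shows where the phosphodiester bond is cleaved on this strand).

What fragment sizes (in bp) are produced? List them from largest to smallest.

86, 32, 11, 7 bp

NheI sites (GCTAGC) start at positions 75, 86, 118, 125.
NheI cuts after the first base of each site, so after positions 75, 86, 118, 125.
Circular molecule, 4 cuts → 4 fragments:
  76–86 → 11 bp
  87–118 → 32 bp
  119–125 → 7 bp
  126–136 then 1–75 → 11 + 75 = 86 bp
Sorted largest to smallest: 86, 32, 11, 7 bp.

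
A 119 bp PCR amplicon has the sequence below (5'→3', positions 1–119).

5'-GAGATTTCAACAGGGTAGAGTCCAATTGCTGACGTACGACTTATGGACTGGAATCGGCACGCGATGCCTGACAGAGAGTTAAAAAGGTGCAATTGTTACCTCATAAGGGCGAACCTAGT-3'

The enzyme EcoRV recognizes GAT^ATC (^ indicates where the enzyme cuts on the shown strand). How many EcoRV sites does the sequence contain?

No occurrence of GATATC is present in the sequence.
EcoRV does not cut: 0 sites.

0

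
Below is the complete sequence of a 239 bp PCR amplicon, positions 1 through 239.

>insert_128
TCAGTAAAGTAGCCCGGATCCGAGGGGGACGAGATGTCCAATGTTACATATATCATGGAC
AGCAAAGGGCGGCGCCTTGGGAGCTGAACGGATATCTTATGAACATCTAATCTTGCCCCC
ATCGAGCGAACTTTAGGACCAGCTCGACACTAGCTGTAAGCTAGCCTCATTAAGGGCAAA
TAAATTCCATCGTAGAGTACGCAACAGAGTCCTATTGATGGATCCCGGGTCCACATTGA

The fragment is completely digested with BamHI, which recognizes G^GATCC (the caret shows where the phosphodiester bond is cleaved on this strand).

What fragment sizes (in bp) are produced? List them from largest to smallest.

204, 19, 16 bp

BamHI sites (GGATCC) start at positions 16, 220.
BamHI cuts after the first base of each site, so after positions 16, 220.
Linear molecule, 2 cuts → 3 fragments:
  1–16 → 16 bp
  17–220 → 204 bp
  221–239 → 19 bp
Sorted largest to smallest: 204, 19, 16 bp.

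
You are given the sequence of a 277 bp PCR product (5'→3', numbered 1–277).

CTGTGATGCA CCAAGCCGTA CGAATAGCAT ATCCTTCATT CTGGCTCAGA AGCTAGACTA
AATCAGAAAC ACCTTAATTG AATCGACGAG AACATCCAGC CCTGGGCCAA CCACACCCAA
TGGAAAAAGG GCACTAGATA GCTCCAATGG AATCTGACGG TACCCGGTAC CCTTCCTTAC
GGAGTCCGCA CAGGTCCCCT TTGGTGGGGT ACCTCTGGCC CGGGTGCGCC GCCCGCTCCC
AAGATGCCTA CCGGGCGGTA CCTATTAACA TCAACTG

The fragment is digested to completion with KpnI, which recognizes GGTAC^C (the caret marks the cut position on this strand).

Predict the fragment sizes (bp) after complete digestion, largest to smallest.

KpnI sites (GGTACC) start at positions 159, 166, 208, 257.
KpnI cuts after base 5 of each site (before the last base), so after positions 163, 170, 212, 261.
Linear molecule, 4 cuts → 5 fragments:
  1–163 → 163 bp
  164–170 → 7 bp
  171–212 → 42 bp
  213–261 → 49 bp
  262–277 → 16 bp
Sorted largest to smallest: 163, 49, 42, 16, 7 bp.

163, 49, 42, 16, 7 bp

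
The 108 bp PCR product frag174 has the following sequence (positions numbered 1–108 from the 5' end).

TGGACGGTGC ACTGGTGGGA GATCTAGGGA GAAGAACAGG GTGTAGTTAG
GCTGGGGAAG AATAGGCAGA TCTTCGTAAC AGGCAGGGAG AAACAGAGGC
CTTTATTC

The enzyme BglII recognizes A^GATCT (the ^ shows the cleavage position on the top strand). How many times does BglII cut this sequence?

2

AGATCT occurs starting at positions 20, 68.
BglII cuts at 2 sites.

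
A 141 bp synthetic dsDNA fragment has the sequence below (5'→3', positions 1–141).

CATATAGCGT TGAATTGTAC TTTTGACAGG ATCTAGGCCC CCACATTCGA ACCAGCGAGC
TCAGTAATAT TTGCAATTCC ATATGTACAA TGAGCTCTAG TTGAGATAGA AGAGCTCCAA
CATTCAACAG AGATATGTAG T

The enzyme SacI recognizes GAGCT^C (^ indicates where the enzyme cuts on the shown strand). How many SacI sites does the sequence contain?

GAGCTC occurs starting at positions 57, 92, 112.
SacI cuts at 3 sites.

3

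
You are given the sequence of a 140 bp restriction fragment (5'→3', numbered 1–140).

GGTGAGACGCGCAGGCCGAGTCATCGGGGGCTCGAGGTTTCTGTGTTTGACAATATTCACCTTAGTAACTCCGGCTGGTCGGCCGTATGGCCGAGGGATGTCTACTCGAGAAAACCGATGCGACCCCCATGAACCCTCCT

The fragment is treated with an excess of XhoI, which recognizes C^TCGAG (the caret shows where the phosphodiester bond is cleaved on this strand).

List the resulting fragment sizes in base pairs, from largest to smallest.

XhoI sites (CTCGAG) start at positions 31, 105.
XhoI cuts after the first base of each site, so after positions 31, 105.
Linear molecule, 2 cuts → 3 fragments:
  1–31 → 31 bp
  32–105 → 74 bp
  106–140 → 35 bp
Sorted largest to smallest: 74, 35, 31 bp.

74, 35, 31 bp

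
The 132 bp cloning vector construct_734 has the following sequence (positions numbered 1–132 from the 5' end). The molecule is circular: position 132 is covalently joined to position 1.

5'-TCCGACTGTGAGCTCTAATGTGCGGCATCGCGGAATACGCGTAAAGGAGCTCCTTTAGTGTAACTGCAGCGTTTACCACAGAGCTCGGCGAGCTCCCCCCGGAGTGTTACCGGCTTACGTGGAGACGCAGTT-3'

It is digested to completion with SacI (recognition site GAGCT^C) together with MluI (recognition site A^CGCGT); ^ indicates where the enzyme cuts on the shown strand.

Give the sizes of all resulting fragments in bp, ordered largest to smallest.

SacI sites (GAGCTC) start at positions 10, 47, 81, 90.
SacI cuts after base 5 of each site (before the last base), so after positions 14, 51, 85, 94.
The MluI site (ACGCGT) starts at position 37.
MluI cuts after the first base of each site, so after position 37.
Combined cut positions: 14, 37, 51, 85, 94.
Circular molecule, 5 cuts → 5 fragments:
  15–37 → 23 bp
  38–51 → 14 bp
  52–85 → 34 bp
  86–94 → 9 bp
  95–132 then 1–14 → 38 + 14 = 52 bp
Sorted largest to smallest: 52, 34, 23, 14, 9 bp.

52, 34, 23, 14, 9 bp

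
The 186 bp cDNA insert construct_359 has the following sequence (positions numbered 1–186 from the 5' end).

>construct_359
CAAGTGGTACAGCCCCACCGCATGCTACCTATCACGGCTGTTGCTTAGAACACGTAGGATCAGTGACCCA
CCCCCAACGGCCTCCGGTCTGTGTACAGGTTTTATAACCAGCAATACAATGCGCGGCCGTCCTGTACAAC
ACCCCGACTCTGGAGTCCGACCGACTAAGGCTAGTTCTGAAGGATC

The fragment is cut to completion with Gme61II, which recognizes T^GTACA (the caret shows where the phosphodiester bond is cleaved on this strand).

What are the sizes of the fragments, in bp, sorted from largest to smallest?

Gme61II sites (TGTACA) start at positions 92, 133.
Gme61II cuts after the first base of each site, so after positions 92, 133.
Linear molecule, 2 cuts → 3 fragments:
  1–92 → 92 bp
  93–133 → 41 bp
  134–186 → 53 bp
Sorted largest to smallest: 92, 53, 41 bp.

92, 53, 41 bp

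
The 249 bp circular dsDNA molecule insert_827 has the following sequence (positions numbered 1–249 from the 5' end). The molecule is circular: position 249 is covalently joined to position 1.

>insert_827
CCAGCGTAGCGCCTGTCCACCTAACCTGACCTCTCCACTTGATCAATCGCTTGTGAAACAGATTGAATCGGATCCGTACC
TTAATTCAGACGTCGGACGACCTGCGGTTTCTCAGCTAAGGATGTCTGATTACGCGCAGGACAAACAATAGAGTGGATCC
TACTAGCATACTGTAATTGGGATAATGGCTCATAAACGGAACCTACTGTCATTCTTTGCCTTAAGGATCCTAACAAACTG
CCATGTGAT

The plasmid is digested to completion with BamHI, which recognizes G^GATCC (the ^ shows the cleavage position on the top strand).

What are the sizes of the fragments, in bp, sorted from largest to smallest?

BamHI sites (GGATCC) start at positions 70, 155, 225.
BamHI cuts after the first base of each site, so after positions 70, 155, 225.
Circular molecule, 3 cuts → 3 fragments:
  71–155 → 85 bp
  156–225 → 70 bp
  226–249 then 1–70 → 24 + 70 = 94 bp
Sorted largest to smallest: 94, 85, 70 bp.

94, 85, 70 bp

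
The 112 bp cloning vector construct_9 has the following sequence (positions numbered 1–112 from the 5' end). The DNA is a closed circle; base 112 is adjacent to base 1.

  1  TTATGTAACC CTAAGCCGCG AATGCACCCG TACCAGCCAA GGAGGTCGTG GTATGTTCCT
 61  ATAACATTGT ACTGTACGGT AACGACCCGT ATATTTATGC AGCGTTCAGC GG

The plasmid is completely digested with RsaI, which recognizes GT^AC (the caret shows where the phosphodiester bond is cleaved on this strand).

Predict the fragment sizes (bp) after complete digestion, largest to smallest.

RsaI sites (GTAC) start at positions 30, 69, 74.
RsaI cuts after base 2 of each site, so after positions 31, 70, 75.
Circular molecule, 3 cuts → 3 fragments:
  32–70 → 39 bp
  71–75 → 5 bp
  76–112 then 1–31 → 37 + 31 = 68 bp
Sorted largest to smallest: 68, 39, 5 bp.

68, 39, 5 bp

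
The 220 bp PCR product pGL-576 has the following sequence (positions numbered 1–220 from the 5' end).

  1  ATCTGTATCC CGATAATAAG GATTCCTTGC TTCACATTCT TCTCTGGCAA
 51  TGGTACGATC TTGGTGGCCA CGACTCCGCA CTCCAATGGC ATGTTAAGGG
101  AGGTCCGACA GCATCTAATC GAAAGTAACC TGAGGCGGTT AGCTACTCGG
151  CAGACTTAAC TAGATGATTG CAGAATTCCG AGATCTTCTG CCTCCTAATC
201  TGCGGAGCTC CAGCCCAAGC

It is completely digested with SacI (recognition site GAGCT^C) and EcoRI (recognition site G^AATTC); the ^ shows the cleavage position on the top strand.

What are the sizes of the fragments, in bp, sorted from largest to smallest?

The SacI site (GAGCTC) starts at position 205.
SacI cuts after base 5 of each site (before the last base), so after position 209.
The EcoRI site (GAATTC) starts at position 173.
EcoRI cuts after the first base of each site, so after position 173.
Combined cut positions: 173, 209.
Linear molecule, 2 cuts → 3 fragments:
  1–173 → 173 bp
  174–209 → 36 bp
  210–220 → 11 bp
Sorted largest to smallest: 173, 36, 11 bp.

173, 36, 11 bp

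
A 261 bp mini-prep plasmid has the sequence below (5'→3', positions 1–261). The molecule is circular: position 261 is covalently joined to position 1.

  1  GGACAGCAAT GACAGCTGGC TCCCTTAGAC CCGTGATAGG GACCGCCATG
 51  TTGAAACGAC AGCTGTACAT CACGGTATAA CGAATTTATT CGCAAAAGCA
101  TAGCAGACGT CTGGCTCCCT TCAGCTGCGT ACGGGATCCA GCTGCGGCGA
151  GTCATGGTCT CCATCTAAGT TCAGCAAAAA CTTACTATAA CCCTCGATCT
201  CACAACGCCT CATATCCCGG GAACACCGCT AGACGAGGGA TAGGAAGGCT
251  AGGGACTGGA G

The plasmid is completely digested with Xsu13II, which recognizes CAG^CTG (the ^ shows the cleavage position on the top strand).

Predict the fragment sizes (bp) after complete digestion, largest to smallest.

Xsu13II sites (CAGCTG) start at positions 13, 60, 122, 139.
Xsu13II cuts after base 3 of each site, so after positions 15, 62, 124, 141.
Circular molecule, 4 cuts → 4 fragments:
  16–62 → 47 bp
  63–124 → 62 bp
  125–141 → 17 bp
  142–261 then 1–15 → 120 + 15 = 135 bp
Sorted largest to smallest: 135, 62, 47, 17 bp.

135, 62, 47, 17 bp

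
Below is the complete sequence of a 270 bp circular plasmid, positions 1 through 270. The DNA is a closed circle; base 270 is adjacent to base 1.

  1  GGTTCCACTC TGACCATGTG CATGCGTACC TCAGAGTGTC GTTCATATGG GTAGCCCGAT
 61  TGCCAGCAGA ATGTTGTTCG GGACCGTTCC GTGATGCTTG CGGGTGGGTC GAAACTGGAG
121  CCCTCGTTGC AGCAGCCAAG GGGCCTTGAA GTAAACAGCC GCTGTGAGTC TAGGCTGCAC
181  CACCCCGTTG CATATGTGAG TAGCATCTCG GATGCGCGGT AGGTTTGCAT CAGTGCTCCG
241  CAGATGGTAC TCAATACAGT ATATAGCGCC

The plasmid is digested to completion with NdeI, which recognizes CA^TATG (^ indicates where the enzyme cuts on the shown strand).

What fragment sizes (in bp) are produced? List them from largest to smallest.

147, 123 bp

NdeI sites (CATATG) start at positions 44, 191.
NdeI cuts after base 2 of each site, so after positions 45, 192.
Circular molecule, 2 cuts → 2 fragments:
  46–192 → 147 bp
  193–270 then 1–45 → 78 + 45 = 123 bp
Sorted largest to smallest: 147, 123 bp.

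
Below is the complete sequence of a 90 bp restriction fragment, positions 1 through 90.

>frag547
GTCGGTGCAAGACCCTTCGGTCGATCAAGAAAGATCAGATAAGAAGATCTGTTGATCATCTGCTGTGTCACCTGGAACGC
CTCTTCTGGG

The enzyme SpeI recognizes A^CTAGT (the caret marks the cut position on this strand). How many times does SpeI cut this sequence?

No occurrence of ACTAGT is present in the sequence.
SpeI does not cut: 0 sites.

0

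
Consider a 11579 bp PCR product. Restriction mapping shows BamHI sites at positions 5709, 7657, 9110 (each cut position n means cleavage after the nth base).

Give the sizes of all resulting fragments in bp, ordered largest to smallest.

5709, 2469, 1948, 1453 bp

Linear molecule, 3 cuts → 4 fragments:
  5709 − 0 = 5709 bp
  7657 − 5709 = 1948 bp
  9110 − 7657 = 1453 bp
  11579 − 9110 = 2469 bp
Sorted largest to smallest: 5709, 2469, 1948, 1453 bp.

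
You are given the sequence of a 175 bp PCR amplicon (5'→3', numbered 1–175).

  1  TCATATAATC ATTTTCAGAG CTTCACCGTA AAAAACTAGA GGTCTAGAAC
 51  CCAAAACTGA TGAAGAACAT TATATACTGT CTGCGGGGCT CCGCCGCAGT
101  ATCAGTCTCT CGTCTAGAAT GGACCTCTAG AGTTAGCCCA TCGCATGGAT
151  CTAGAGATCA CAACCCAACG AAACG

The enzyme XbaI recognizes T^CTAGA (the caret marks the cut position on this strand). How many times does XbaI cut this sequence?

4

TCTAGA occurs starting at positions 43, 113, 126, 150.
XbaI cuts at 4 sites.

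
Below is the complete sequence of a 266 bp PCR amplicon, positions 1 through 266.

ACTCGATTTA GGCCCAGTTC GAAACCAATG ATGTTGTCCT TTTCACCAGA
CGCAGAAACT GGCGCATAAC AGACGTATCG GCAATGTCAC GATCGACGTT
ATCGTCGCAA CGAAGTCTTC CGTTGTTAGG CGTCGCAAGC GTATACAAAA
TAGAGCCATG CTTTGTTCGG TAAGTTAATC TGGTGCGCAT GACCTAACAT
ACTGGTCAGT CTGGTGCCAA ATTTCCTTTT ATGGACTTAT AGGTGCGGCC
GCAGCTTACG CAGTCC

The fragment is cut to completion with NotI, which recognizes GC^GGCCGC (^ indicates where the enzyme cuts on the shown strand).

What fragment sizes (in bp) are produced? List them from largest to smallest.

The NotI site (GCGGCCGC) starts at position 245.
NotI cuts after base 2 of each site, so after position 246.
Linear molecule, 1 cut → 2 fragments:
  1–246 → 246 bp
  247–266 → 20 bp
Sorted largest to smallest: 246, 20 bp.

246, 20 bp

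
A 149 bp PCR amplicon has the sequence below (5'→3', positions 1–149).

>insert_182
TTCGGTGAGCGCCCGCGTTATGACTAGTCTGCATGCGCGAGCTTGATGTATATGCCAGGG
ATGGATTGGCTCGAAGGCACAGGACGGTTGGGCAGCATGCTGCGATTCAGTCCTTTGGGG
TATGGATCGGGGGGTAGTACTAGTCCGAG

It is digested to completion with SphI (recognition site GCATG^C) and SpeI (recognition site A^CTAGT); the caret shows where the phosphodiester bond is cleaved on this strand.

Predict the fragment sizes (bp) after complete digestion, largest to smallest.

64, 40, 23, 12, 10 bp

SphI sites (GCATGC) start at positions 31, 95.
SphI cuts after base 5 of each site (before the last base), so after positions 35, 99.
SpeI sites (ACTAGT) start at positions 23, 139.
SpeI cuts after the first base of each site, so after positions 23, 139.
Combined cut positions: 23, 35, 99, 139.
Linear molecule, 4 cuts → 5 fragments:
  1–23 → 23 bp
  24–35 → 12 bp
  36–99 → 64 bp
  100–139 → 40 bp
  140–149 → 10 bp
Sorted largest to smallest: 64, 40, 23, 12, 10 bp.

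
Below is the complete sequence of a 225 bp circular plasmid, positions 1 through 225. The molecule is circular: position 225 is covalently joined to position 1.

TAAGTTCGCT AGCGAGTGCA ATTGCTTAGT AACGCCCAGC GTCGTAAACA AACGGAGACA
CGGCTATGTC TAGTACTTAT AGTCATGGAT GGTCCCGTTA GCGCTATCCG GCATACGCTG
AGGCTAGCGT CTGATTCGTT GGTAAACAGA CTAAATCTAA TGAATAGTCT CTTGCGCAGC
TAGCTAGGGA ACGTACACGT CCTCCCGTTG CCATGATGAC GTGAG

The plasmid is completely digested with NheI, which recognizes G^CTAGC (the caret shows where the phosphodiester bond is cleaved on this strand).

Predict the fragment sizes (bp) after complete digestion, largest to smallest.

NheI sites (GCTAGC) start at positions 8, 123, 179.
NheI cuts after the first base of each site, so after positions 8, 123, 179.
Circular molecule, 3 cuts → 3 fragments:
  9–123 → 115 bp
  124–179 → 56 bp
  180–225 then 1–8 → 46 + 8 = 54 bp
Sorted largest to smallest: 115, 56, 54 bp.

115, 56, 54 bp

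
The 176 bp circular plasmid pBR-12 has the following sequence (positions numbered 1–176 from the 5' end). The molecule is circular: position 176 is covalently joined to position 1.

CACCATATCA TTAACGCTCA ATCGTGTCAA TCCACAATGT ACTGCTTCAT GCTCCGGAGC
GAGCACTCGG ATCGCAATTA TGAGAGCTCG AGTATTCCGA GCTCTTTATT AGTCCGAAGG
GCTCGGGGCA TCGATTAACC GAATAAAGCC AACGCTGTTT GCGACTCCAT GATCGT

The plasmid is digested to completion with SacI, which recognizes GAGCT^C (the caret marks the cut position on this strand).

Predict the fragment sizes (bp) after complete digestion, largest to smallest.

161, 15 bp

SacI sites (GAGCTC) start at positions 84, 99.
SacI cuts after base 5 of each site (before the last base), so after positions 88, 103.
Circular molecule, 2 cuts → 2 fragments:
  89–103 → 15 bp
  104–176 then 1–88 → 73 + 88 = 161 bp
Sorted largest to smallest: 161, 15 bp.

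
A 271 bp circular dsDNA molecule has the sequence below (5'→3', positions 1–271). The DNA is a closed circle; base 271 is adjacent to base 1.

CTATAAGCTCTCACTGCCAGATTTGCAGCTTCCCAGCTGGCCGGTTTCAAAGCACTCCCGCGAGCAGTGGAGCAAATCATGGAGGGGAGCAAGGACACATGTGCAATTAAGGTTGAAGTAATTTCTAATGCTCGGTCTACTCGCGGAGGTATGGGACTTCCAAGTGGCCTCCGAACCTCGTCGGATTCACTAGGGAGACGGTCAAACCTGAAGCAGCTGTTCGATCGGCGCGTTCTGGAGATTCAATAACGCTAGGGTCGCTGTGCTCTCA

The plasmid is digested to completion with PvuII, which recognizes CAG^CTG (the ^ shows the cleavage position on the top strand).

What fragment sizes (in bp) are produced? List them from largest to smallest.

180, 91 bp

PvuII sites (CAGCTG) start at positions 34, 214.
PvuII cuts after base 3 of each site, so after positions 36, 216.
Circular molecule, 2 cuts → 2 fragments:
  37–216 → 180 bp
  217–271 then 1–36 → 55 + 36 = 91 bp
Sorted largest to smallest: 180, 91 bp.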